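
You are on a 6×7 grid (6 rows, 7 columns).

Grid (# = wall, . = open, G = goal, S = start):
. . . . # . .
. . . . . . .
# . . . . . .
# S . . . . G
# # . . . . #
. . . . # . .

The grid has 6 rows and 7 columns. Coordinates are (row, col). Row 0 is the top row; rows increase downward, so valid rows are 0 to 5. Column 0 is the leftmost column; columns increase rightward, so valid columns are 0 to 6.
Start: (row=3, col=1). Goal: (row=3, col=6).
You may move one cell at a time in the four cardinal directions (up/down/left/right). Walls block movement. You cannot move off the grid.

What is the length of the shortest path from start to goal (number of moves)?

BFS from (row=3, col=1) until reaching (row=3, col=6):
  Distance 0: (row=3, col=1)
  Distance 1: (row=2, col=1), (row=3, col=2)
  Distance 2: (row=1, col=1), (row=2, col=2), (row=3, col=3), (row=4, col=2)
  Distance 3: (row=0, col=1), (row=1, col=0), (row=1, col=2), (row=2, col=3), (row=3, col=4), (row=4, col=3), (row=5, col=2)
  Distance 4: (row=0, col=0), (row=0, col=2), (row=1, col=3), (row=2, col=4), (row=3, col=5), (row=4, col=4), (row=5, col=1), (row=5, col=3)
  Distance 5: (row=0, col=3), (row=1, col=4), (row=2, col=5), (row=3, col=6), (row=4, col=5), (row=5, col=0)  <- goal reached here
One shortest path (5 moves): (row=3, col=1) -> (row=3, col=2) -> (row=3, col=3) -> (row=3, col=4) -> (row=3, col=5) -> (row=3, col=6)

Answer: Shortest path length: 5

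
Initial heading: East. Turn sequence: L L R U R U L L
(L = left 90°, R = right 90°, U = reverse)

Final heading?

Start: East
  L (left (90° counter-clockwise)) -> North
  L (left (90° counter-clockwise)) -> West
  R (right (90° clockwise)) -> North
  U (U-turn (180°)) -> South
  R (right (90° clockwise)) -> West
  U (U-turn (180°)) -> East
  L (left (90° counter-clockwise)) -> North
  L (left (90° counter-clockwise)) -> West
Final: West

Answer: Final heading: West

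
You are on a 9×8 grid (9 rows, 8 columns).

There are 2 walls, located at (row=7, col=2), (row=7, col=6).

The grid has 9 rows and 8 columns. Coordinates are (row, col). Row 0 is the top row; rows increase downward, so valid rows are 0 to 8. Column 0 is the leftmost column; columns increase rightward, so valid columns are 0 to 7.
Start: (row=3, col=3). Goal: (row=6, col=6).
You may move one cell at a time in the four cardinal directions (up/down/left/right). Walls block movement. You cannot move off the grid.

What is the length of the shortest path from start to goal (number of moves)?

Answer: Shortest path length: 6

Derivation:
BFS from (row=3, col=3) until reaching (row=6, col=6):
  Distance 0: (row=3, col=3)
  Distance 1: (row=2, col=3), (row=3, col=2), (row=3, col=4), (row=4, col=3)
  Distance 2: (row=1, col=3), (row=2, col=2), (row=2, col=4), (row=3, col=1), (row=3, col=5), (row=4, col=2), (row=4, col=4), (row=5, col=3)
  Distance 3: (row=0, col=3), (row=1, col=2), (row=1, col=4), (row=2, col=1), (row=2, col=5), (row=3, col=0), (row=3, col=6), (row=4, col=1), (row=4, col=5), (row=5, col=2), (row=5, col=4), (row=6, col=3)
  Distance 4: (row=0, col=2), (row=0, col=4), (row=1, col=1), (row=1, col=5), (row=2, col=0), (row=2, col=6), (row=3, col=7), (row=4, col=0), (row=4, col=6), (row=5, col=1), (row=5, col=5), (row=6, col=2), (row=6, col=4), (row=7, col=3)
  Distance 5: (row=0, col=1), (row=0, col=5), (row=1, col=0), (row=1, col=6), (row=2, col=7), (row=4, col=7), (row=5, col=0), (row=5, col=6), (row=6, col=1), (row=6, col=5), (row=7, col=4), (row=8, col=3)
  Distance 6: (row=0, col=0), (row=0, col=6), (row=1, col=7), (row=5, col=7), (row=6, col=0), (row=6, col=6), (row=7, col=1), (row=7, col=5), (row=8, col=2), (row=8, col=4)  <- goal reached here
One shortest path (6 moves): (row=3, col=3) -> (row=3, col=4) -> (row=3, col=5) -> (row=3, col=6) -> (row=4, col=6) -> (row=5, col=6) -> (row=6, col=6)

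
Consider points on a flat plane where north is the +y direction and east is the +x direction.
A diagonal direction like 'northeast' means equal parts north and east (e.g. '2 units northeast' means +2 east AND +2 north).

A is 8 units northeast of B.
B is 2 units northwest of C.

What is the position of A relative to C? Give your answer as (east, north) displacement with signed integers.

Answer: A is at (east=6, north=10) relative to C.

Derivation:
Place C at the origin (east=0, north=0).
  B is 2 units northwest of C: delta (east=-2, north=+2); B at (east=-2, north=2).
  A is 8 units northeast of B: delta (east=+8, north=+8); A at (east=6, north=10).
Therefore A relative to C: (east=6, north=10).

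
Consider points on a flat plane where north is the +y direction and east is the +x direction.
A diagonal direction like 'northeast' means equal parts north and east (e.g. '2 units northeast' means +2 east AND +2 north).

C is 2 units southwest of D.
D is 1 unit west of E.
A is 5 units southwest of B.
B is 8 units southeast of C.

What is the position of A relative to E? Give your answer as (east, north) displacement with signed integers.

Place E at the origin (east=0, north=0).
  D is 1 unit west of E: delta (east=-1, north=+0); D at (east=-1, north=0).
  C is 2 units southwest of D: delta (east=-2, north=-2); C at (east=-3, north=-2).
  B is 8 units southeast of C: delta (east=+8, north=-8); B at (east=5, north=-10).
  A is 5 units southwest of B: delta (east=-5, north=-5); A at (east=0, north=-15).
Therefore A relative to E: (east=0, north=-15).

Answer: A is at (east=0, north=-15) relative to E.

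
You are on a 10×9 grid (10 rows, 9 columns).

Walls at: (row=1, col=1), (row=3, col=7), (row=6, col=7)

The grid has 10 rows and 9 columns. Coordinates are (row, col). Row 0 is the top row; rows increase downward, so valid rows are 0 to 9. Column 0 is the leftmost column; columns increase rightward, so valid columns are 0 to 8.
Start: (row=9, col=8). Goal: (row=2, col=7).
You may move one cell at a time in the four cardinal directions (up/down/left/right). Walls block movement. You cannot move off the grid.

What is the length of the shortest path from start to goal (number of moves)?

BFS from (row=9, col=8) until reaching (row=2, col=7):
  Distance 0: (row=9, col=8)
  Distance 1: (row=8, col=8), (row=9, col=7)
  Distance 2: (row=7, col=8), (row=8, col=7), (row=9, col=6)
  Distance 3: (row=6, col=8), (row=7, col=7), (row=8, col=6), (row=9, col=5)
  Distance 4: (row=5, col=8), (row=7, col=6), (row=8, col=5), (row=9, col=4)
  Distance 5: (row=4, col=8), (row=5, col=7), (row=6, col=6), (row=7, col=5), (row=8, col=4), (row=9, col=3)
  Distance 6: (row=3, col=8), (row=4, col=7), (row=5, col=6), (row=6, col=5), (row=7, col=4), (row=8, col=3), (row=9, col=2)
  Distance 7: (row=2, col=8), (row=4, col=6), (row=5, col=5), (row=6, col=4), (row=7, col=3), (row=8, col=2), (row=9, col=1)
  Distance 8: (row=1, col=8), (row=2, col=7), (row=3, col=6), (row=4, col=5), (row=5, col=4), (row=6, col=3), (row=7, col=2), (row=8, col=1), (row=9, col=0)  <- goal reached here
One shortest path (8 moves): (row=9, col=8) -> (row=8, col=8) -> (row=7, col=8) -> (row=6, col=8) -> (row=5, col=8) -> (row=4, col=8) -> (row=3, col=8) -> (row=2, col=8) -> (row=2, col=7)

Answer: Shortest path length: 8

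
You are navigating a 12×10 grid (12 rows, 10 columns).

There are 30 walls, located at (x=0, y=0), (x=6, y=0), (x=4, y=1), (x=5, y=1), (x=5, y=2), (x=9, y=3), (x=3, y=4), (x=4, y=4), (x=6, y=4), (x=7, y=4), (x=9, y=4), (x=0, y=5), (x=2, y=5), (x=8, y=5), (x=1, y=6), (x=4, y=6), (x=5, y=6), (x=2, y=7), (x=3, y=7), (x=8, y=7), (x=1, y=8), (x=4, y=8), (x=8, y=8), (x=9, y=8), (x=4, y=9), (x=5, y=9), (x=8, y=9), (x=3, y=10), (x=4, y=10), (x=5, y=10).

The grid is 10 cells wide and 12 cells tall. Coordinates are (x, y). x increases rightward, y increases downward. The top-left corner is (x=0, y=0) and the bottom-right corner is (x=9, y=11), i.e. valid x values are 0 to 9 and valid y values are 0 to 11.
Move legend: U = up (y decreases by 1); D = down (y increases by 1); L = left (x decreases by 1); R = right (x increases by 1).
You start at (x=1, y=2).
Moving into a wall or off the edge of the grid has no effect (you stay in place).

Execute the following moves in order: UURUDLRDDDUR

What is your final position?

Answer: Final position: (x=3, y=3)

Derivation:
Start: (x=1, y=2)
  U (up): (x=1, y=2) -> (x=1, y=1)
  U (up): (x=1, y=1) -> (x=1, y=0)
  R (right): (x=1, y=0) -> (x=2, y=0)
  U (up): blocked, stay at (x=2, y=0)
  D (down): (x=2, y=0) -> (x=2, y=1)
  L (left): (x=2, y=1) -> (x=1, y=1)
  R (right): (x=1, y=1) -> (x=2, y=1)
  D (down): (x=2, y=1) -> (x=2, y=2)
  D (down): (x=2, y=2) -> (x=2, y=3)
  D (down): (x=2, y=3) -> (x=2, y=4)
  U (up): (x=2, y=4) -> (x=2, y=3)
  R (right): (x=2, y=3) -> (x=3, y=3)
Final: (x=3, y=3)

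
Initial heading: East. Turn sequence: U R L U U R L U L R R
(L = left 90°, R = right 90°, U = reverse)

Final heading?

Answer: Final heading: South

Derivation:
Start: East
  U (U-turn (180°)) -> West
  R (right (90° clockwise)) -> North
  L (left (90° counter-clockwise)) -> West
  U (U-turn (180°)) -> East
  U (U-turn (180°)) -> West
  R (right (90° clockwise)) -> North
  L (left (90° counter-clockwise)) -> West
  U (U-turn (180°)) -> East
  L (left (90° counter-clockwise)) -> North
  R (right (90° clockwise)) -> East
  R (right (90° clockwise)) -> South
Final: South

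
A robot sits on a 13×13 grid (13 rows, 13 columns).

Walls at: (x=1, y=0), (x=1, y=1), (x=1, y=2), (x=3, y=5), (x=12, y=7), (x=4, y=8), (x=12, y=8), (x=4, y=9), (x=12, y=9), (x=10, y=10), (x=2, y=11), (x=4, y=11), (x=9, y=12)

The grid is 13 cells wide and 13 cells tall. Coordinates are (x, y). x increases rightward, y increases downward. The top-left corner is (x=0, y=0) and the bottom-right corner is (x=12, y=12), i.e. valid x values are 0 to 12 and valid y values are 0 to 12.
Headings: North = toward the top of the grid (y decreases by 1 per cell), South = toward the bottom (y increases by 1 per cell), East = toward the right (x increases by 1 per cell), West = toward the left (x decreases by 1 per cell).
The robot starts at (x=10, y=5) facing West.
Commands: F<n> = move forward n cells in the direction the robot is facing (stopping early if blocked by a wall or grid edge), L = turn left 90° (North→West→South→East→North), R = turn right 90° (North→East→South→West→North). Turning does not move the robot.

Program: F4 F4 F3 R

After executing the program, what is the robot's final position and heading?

Answer: Final position: (x=4, y=5), facing North

Derivation:
Start: (x=10, y=5), facing West
  F4: move forward 4, now at (x=6, y=5)
  F4: move forward 2/4 (blocked), now at (x=4, y=5)
  F3: move forward 0/3 (blocked), now at (x=4, y=5)
  R: turn right, now facing North
Final: (x=4, y=5), facing North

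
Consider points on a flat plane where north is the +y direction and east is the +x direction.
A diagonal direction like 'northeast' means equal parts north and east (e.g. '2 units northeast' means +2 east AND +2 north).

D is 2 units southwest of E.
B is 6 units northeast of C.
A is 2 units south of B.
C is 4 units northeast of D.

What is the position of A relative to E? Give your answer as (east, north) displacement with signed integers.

Answer: A is at (east=8, north=6) relative to E.

Derivation:
Place E at the origin (east=0, north=0).
  D is 2 units southwest of E: delta (east=-2, north=-2); D at (east=-2, north=-2).
  C is 4 units northeast of D: delta (east=+4, north=+4); C at (east=2, north=2).
  B is 6 units northeast of C: delta (east=+6, north=+6); B at (east=8, north=8).
  A is 2 units south of B: delta (east=+0, north=-2); A at (east=8, north=6).
Therefore A relative to E: (east=8, north=6).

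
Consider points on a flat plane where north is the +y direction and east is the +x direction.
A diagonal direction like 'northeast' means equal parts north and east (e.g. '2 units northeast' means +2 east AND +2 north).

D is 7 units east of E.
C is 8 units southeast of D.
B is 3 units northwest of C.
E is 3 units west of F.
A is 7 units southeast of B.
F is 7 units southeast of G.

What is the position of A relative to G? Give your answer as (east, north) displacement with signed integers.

Place G at the origin (east=0, north=0).
  F is 7 units southeast of G: delta (east=+7, north=-7); F at (east=7, north=-7).
  E is 3 units west of F: delta (east=-3, north=+0); E at (east=4, north=-7).
  D is 7 units east of E: delta (east=+7, north=+0); D at (east=11, north=-7).
  C is 8 units southeast of D: delta (east=+8, north=-8); C at (east=19, north=-15).
  B is 3 units northwest of C: delta (east=-3, north=+3); B at (east=16, north=-12).
  A is 7 units southeast of B: delta (east=+7, north=-7); A at (east=23, north=-19).
Therefore A relative to G: (east=23, north=-19).

Answer: A is at (east=23, north=-19) relative to G.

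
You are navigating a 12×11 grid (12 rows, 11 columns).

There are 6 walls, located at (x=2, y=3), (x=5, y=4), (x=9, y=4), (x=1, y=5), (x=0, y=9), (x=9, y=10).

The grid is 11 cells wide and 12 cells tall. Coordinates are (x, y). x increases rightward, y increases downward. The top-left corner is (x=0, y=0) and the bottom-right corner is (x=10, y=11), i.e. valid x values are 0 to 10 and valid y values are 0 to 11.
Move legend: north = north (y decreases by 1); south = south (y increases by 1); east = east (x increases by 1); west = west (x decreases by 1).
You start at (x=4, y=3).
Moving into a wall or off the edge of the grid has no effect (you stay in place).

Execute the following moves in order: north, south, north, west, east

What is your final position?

Start: (x=4, y=3)
  north (north): (x=4, y=3) -> (x=4, y=2)
  south (south): (x=4, y=2) -> (x=4, y=3)
  north (north): (x=4, y=3) -> (x=4, y=2)
  west (west): (x=4, y=2) -> (x=3, y=2)
  east (east): (x=3, y=2) -> (x=4, y=2)
Final: (x=4, y=2)

Answer: Final position: (x=4, y=2)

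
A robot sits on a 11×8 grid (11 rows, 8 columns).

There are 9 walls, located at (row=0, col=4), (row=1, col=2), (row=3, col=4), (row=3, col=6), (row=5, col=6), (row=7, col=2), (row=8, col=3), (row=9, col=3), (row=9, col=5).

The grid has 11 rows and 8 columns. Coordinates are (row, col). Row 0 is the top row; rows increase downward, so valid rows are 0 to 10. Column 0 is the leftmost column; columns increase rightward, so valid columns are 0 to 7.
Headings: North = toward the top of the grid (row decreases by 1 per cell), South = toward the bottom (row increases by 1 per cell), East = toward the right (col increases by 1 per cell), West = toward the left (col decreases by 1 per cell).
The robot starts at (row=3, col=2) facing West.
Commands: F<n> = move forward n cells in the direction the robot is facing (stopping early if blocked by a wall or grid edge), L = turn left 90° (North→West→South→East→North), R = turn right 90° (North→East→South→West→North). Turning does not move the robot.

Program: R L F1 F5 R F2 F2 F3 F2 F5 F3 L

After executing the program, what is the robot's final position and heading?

Answer: Final position: (row=0, col=0), facing West

Derivation:
Start: (row=3, col=2), facing West
  R: turn right, now facing North
  L: turn left, now facing West
  F1: move forward 1, now at (row=3, col=1)
  F5: move forward 1/5 (blocked), now at (row=3, col=0)
  R: turn right, now facing North
  F2: move forward 2, now at (row=1, col=0)
  F2: move forward 1/2 (blocked), now at (row=0, col=0)
  F3: move forward 0/3 (blocked), now at (row=0, col=0)
  F2: move forward 0/2 (blocked), now at (row=0, col=0)
  F5: move forward 0/5 (blocked), now at (row=0, col=0)
  F3: move forward 0/3 (blocked), now at (row=0, col=0)
  L: turn left, now facing West
Final: (row=0, col=0), facing West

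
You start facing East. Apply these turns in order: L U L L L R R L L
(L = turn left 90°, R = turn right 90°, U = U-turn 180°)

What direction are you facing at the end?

Start: East
  L (left (90° counter-clockwise)) -> North
  U (U-turn (180°)) -> South
  L (left (90° counter-clockwise)) -> East
  L (left (90° counter-clockwise)) -> North
  L (left (90° counter-clockwise)) -> West
  R (right (90° clockwise)) -> North
  R (right (90° clockwise)) -> East
  L (left (90° counter-clockwise)) -> North
  L (left (90° counter-clockwise)) -> West
Final: West

Answer: Final heading: West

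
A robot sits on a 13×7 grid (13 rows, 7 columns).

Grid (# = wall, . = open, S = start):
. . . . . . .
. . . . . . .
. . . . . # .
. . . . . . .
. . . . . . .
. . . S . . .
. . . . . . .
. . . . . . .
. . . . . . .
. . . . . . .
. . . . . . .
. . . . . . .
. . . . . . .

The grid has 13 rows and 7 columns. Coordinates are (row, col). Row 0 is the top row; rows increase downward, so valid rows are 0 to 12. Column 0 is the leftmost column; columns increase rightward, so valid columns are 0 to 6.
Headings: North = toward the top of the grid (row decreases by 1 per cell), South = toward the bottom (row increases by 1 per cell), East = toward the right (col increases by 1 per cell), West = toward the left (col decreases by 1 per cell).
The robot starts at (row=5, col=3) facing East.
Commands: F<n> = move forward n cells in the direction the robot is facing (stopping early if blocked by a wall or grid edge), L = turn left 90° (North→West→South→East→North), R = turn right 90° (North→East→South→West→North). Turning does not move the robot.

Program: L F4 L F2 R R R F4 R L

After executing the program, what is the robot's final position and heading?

Start: (row=5, col=3), facing East
  L: turn left, now facing North
  F4: move forward 4, now at (row=1, col=3)
  L: turn left, now facing West
  F2: move forward 2, now at (row=1, col=1)
  R: turn right, now facing North
  R: turn right, now facing East
  R: turn right, now facing South
  F4: move forward 4, now at (row=5, col=1)
  R: turn right, now facing West
  L: turn left, now facing South
Final: (row=5, col=1), facing South

Answer: Final position: (row=5, col=1), facing South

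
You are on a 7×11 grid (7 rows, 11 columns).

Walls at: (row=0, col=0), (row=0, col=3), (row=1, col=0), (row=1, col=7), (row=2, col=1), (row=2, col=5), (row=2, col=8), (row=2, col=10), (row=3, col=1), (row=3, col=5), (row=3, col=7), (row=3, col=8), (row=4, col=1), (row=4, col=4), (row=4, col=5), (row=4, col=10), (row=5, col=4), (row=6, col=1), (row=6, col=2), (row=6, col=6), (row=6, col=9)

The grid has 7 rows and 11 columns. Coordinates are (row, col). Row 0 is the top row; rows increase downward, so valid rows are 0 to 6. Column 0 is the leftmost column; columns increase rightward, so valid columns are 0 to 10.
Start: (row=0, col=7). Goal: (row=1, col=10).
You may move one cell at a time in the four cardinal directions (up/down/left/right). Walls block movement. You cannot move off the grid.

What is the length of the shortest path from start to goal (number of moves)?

BFS from (row=0, col=7) until reaching (row=1, col=10):
  Distance 0: (row=0, col=7)
  Distance 1: (row=0, col=6), (row=0, col=8)
  Distance 2: (row=0, col=5), (row=0, col=9), (row=1, col=6), (row=1, col=8)
  Distance 3: (row=0, col=4), (row=0, col=10), (row=1, col=5), (row=1, col=9), (row=2, col=6)
  Distance 4: (row=1, col=4), (row=1, col=10), (row=2, col=7), (row=2, col=9), (row=3, col=6)  <- goal reached here
One shortest path (4 moves): (row=0, col=7) -> (row=0, col=8) -> (row=0, col=9) -> (row=0, col=10) -> (row=1, col=10)

Answer: Shortest path length: 4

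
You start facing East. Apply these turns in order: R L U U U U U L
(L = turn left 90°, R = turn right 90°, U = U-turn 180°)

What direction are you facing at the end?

Answer: Final heading: South

Derivation:
Start: East
  R (right (90° clockwise)) -> South
  L (left (90° counter-clockwise)) -> East
  U (U-turn (180°)) -> West
  U (U-turn (180°)) -> East
  U (U-turn (180°)) -> West
  U (U-turn (180°)) -> East
  U (U-turn (180°)) -> West
  L (left (90° counter-clockwise)) -> South
Final: South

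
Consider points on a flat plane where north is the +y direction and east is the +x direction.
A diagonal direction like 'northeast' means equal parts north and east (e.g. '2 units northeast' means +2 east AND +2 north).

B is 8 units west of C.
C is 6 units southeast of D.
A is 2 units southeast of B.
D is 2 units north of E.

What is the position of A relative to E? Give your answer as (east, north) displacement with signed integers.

Answer: A is at (east=0, north=-6) relative to E.

Derivation:
Place E at the origin (east=0, north=0).
  D is 2 units north of E: delta (east=+0, north=+2); D at (east=0, north=2).
  C is 6 units southeast of D: delta (east=+6, north=-6); C at (east=6, north=-4).
  B is 8 units west of C: delta (east=-8, north=+0); B at (east=-2, north=-4).
  A is 2 units southeast of B: delta (east=+2, north=-2); A at (east=0, north=-6).
Therefore A relative to E: (east=0, north=-6).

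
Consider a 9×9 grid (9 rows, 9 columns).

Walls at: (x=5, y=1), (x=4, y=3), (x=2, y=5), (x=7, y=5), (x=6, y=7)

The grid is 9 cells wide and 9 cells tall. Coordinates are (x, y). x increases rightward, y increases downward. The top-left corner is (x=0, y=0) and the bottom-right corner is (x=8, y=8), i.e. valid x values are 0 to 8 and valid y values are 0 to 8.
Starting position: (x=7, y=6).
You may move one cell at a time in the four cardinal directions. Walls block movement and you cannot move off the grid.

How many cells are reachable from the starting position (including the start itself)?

Answer: Reachable cells: 76

Derivation:
BFS flood-fill from (x=7, y=6):
  Distance 0: (x=7, y=6)
  Distance 1: (x=6, y=6), (x=8, y=6), (x=7, y=7)
  Distance 2: (x=6, y=5), (x=8, y=5), (x=5, y=6), (x=8, y=7), (x=7, y=8)
  Distance 3: (x=6, y=4), (x=8, y=4), (x=5, y=5), (x=4, y=6), (x=5, y=7), (x=6, y=8), (x=8, y=8)
  Distance 4: (x=6, y=3), (x=8, y=3), (x=5, y=4), (x=7, y=4), (x=4, y=5), (x=3, y=6), (x=4, y=7), (x=5, y=8)
  Distance 5: (x=6, y=2), (x=8, y=2), (x=5, y=3), (x=7, y=3), (x=4, y=4), (x=3, y=5), (x=2, y=6), (x=3, y=7), (x=4, y=8)
  Distance 6: (x=6, y=1), (x=8, y=1), (x=5, y=2), (x=7, y=2), (x=3, y=4), (x=1, y=6), (x=2, y=7), (x=3, y=8)
  Distance 7: (x=6, y=0), (x=8, y=0), (x=7, y=1), (x=4, y=2), (x=3, y=3), (x=2, y=4), (x=1, y=5), (x=0, y=6), (x=1, y=7), (x=2, y=8)
  Distance 8: (x=5, y=0), (x=7, y=0), (x=4, y=1), (x=3, y=2), (x=2, y=3), (x=1, y=4), (x=0, y=5), (x=0, y=7), (x=1, y=8)
  Distance 9: (x=4, y=0), (x=3, y=1), (x=2, y=2), (x=1, y=3), (x=0, y=4), (x=0, y=8)
  Distance 10: (x=3, y=0), (x=2, y=1), (x=1, y=2), (x=0, y=3)
  Distance 11: (x=2, y=0), (x=1, y=1), (x=0, y=2)
  Distance 12: (x=1, y=0), (x=0, y=1)
  Distance 13: (x=0, y=0)
Total reachable: 76 (grid has 76 open cells total)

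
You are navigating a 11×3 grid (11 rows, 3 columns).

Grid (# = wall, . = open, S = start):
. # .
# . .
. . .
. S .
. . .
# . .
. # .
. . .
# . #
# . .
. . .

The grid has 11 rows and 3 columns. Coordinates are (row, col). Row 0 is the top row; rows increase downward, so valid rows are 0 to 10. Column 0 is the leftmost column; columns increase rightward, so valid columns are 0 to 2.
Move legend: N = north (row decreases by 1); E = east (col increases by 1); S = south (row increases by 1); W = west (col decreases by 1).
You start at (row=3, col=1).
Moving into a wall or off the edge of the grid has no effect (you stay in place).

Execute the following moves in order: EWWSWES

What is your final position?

Answer: Final position: (row=5, col=1)

Derivation:
Start: (row=3, col=1)
  E (east): (row=3, col=1) -> (row=3, col=2)
  W (west): (row=3, col=2) -> (row=3, col=1)
  W (west): (row=3, col=1) -> (row=3, col=0)
  S (south): (row=3, col=0) -> (row=4, col=0)
  W (west): blocked, stay at (row=4, col=0)
  E (east): (row=4, col=0) -> (row=4, col=1)
  S (south): (row=4, col=1) -> (row=5, col=1)
Final: (row=5, col=1)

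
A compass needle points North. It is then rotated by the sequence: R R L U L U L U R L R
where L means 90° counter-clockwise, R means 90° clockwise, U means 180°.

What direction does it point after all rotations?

Start: North
  R (right (90° clockwise)) -> East
  R (right (90° clockwise)) -> South
  L (left (90° counter-clockwise)) -> East
  U (U-turn (180°)) -> West
  L (left (90° counter-clockwise)) -> South
  U (U-turn (180°)) -> North
  L (left (90° counter-clockwise)) -> West
  U (U-turn (180°)) -> East
  R (right (90° clockwise)) -> South
  L (left (90° counter-clockwise)) -> East
  R (right (90° clockwise)) -> South
Final: South

Answer: Final heading: South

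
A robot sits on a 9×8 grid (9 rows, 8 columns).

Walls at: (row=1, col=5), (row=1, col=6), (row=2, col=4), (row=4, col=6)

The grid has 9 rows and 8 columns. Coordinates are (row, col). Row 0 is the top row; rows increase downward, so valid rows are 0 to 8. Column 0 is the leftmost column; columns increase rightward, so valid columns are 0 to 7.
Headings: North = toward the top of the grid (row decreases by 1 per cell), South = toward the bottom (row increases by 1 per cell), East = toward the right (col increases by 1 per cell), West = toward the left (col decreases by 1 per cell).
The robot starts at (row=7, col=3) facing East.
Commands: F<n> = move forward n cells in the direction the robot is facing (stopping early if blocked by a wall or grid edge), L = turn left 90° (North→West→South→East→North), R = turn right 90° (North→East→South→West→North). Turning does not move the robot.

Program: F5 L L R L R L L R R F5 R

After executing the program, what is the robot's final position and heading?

Start: (row=7, col=3), facing East
  F5: move forward 4/5 (blocked), now at (row=7, col=7)
  L: turn left, now facing North
  L: turn left, now facing West
  R: turn right, now facing North
  L: turn left, now facing West
  R: turn right, now facing North
  L: turn left, now facing West
  L: turn left, now facing South
  R: turn right, now facing West
  R: turn right, now facing North
  F5: move forward 5, now at (row=2, col=7)
  R: turn right, now facing East
Final: (row=2, col=7), facing East

Answer: Final position: (row=2, col=7), facing East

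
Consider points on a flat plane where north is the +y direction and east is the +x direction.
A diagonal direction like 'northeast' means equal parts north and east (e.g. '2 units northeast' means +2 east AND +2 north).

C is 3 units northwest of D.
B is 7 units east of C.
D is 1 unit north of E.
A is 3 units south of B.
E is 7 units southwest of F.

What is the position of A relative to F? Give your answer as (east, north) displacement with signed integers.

Place F at the origin (east=0, north=0).
  E is 7 units southwest of F: delta (east=-7, north=-7); E at (east=-7, north=-7).
  D is 1 unit north of E: delta (east=+0, north=+1); D at (east=-7, north=-6).
  C is 3 units northwest of D: delta (east=-3, north=+3); C at (east=-10, north=-3).
  B is 7 units east of C: delta (east=+7, north=+0); B at (east=-3, north=-3).
  A is 3 units south of B: delta (east=+0, north=-3); A at (east=-3, north=-6).
Therefore A relative to F: (east=-3, north=-6).

Answer: A is at (east=-3, north=-6) relative to F.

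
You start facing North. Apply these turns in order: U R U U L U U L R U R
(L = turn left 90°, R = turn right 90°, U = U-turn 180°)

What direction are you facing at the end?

Answer: Final heading: East

Derivation:
Start: North
  U (U-turn (180°)) -> South
  R (right (90° clockwise)) -> West
  U (U-turn (180°)) -> East
  U (U-turn (180°)) -> West
  L (left (90° counter-clockwise)) -> South
  U (U-turn (180°)) -> North
  U (U-turn (180°)) -> South
  L (left (90° counter-clockwise)) -> East
  R (right (90° clockwise)) -> South
  U (U-turn (180°)) -> North
  R (right (90° clockwise)) -> East
Final: East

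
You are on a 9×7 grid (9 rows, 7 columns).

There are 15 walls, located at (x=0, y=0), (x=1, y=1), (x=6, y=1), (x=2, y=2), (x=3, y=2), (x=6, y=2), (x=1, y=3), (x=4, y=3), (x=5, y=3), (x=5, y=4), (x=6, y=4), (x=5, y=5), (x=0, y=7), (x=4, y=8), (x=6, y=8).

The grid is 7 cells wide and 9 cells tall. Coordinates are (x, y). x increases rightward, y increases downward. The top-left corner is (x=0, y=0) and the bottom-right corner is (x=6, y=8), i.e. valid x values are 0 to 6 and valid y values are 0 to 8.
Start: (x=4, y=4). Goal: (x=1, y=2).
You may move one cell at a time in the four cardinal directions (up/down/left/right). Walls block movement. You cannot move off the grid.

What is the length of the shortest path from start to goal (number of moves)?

Answer: Shortest path length: 7

Derivation:
BFS from (x=4, y=4) until reaching (x=1, y=2):
  Distance 0: (x=4, y=4)
  Distance 1: (x=3, y=4), (x=4, y=5)
  Distance 2: (x=3, y=3), (x=2, y=4), (x=3, y=5), (x=4, y=6)
  Distance 3: (x=2, y=3), (x=1, y=4), (x=2, y=5), (x=3, y=6), (x=5, y=6), (x=4, y=7)
  Distance 4: (x=0, y=4), (x=1, y=5), (x=2, y=6), (x=6, y=6), (x=3, y=7), (x=5, y=7)
  Distance 5: (x=0, y=3), (x=0, y=5), (x=6, y=5), (x=1, y=6), (x=2, y=7), (x=6, y=7), (x=3, y=8), (x=5, y=8)
  Distance 6: (x=0, y=2), (x=0, y=6), (x=1, y=7), (x=2, y=8)
  Distance 7: (x=0, y=1), (x=1, y=2), (x=1, y=8)  <- goal reached here
One shortest path (7 moves): (x=4, y=4) -> (x=3, y=4) -> (x=2, y=4) -> (x=1, y=4) -> (x=0, y=4) -> (x=0, y=3) -> (x=0, y=2) -> (x=1, y=2)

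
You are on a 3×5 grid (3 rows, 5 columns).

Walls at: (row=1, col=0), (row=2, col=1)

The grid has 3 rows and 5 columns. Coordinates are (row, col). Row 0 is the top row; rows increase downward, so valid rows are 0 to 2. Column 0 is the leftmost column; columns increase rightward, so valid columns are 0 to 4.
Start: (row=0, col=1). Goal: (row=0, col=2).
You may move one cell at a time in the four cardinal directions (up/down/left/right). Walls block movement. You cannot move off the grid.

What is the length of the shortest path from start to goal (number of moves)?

Answer: Shortest path length: 1

Derivation:
BFS from (row=0, col=1) until reaching (row=0, col=2):
  Distance 0: (row=0, col=1)
  Distance 1: (row=0, col=0), (row=0, col=2), (row=1, col=1)  <- goal reached here
One shortest path (1 moves): (row=0, col=1) -> (row=0, col=2)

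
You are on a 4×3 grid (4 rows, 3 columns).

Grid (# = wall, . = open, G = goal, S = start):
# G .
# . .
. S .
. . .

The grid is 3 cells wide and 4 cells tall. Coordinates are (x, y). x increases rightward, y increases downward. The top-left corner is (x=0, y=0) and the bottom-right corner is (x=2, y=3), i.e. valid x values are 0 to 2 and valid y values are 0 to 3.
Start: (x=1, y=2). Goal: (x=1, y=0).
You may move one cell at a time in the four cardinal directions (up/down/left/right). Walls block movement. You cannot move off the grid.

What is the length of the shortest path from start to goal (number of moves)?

BFS from (x=1, y=2) until reaching (x=1, y=0):
  Distance 0: (x=1, y=2)
  Distance 1: (x=1, y=1), (x=0, y=2), (x=2, y=2), (x=1, y=3)
  Distance 2: (x=1, y=0), (x=2, y=1), (x=0, y=3), (x=2, y=3)  <- goal reached here
One shortest path (2 moves): (x=1, y=2) -> (x=1, y=1) -> (x=1, y=0)

Answer: Shortest path length: 2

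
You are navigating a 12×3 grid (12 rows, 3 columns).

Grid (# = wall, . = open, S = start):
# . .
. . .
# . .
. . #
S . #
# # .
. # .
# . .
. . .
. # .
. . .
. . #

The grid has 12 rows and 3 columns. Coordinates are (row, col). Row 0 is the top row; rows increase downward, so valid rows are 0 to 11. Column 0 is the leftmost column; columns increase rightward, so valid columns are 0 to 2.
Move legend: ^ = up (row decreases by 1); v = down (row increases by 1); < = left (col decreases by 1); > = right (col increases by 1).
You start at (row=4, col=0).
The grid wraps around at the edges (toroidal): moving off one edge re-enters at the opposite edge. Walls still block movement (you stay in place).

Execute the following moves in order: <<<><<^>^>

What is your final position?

Answer: Final position: (row=2, col=2)

Derivation:
Start: (row=4, col=0)
  [×3]< (left): blocked, stay at (row=4, col=0)
  > (right): (row=4, col=0) -> (row=4, col=1)
  < (left): (row=4, col=1) -> (row=4, col=0)
  < (left): blocked, stay at (row=4, col=0)
  ^ (up): (row=4, col=0) -> (row=3, col=0)
  > (right): (row=3, col=0) -> (row=3, col=1)
  ^ (up): (row=3, col=1) -> (row=2, col=1)
  > (right): (row=2, col=1) -> (row=2, col=2)
Final: (row=2, col=2)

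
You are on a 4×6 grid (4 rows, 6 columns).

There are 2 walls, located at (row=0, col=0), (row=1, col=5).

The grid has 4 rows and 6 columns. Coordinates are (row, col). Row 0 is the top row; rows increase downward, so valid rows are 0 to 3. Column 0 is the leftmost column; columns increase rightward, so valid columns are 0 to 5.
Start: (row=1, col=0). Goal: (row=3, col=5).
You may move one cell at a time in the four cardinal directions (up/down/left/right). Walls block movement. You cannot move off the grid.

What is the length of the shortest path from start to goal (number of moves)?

BFS from (row=1, col=0) until reaching (row=3, col=5):
  Distance 0: (row=1, col=0)
  Distance 1: (row=1, col=1), (row=2, col=0)
  Distance 2: (row=0, col=1), (row=1, col=2), (row=2, col=1), (row=3, col=0)
  Distance 3: (row=0, col=2), (row=1, col=3), (row=2, col=2), (row=3, col=1)
  Distance 4: (row=0, col=3), (row=1, col=4), (row=2, col=3), (row=3, col=2)
  Distance 5: (row=0, col=4), (row=2, col=4), (row=3, col=3)
  Distance 6: (row=0, col=5), (row=2, col=5), (row=3, col=4)
  Distance 7: (row=3, col=5)  <- goal reached here
One shortest path (7 moves): (row=1, col=0) -> (row=1, col=1) -> (row=1, col=2) -> (row=1, col=3) -> (row=1, col=4) -> (row=2, col=4) -> (row=2, col=5) -> (row=3, col=5)

Answer: Shortest path length: 7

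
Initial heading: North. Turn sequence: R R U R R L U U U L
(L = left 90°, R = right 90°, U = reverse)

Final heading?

Start: North
  R (right (90° clockwise)) -> East
  R (right (90° clockwise)) -> South
  U (U-turn (180°)) -> North
  R (right (90° clockwise)) -> East
  R (right (90° clockwise)) -> South
  L (left (90° counter-clockwise)) -> East
  U (U-turn (180°)) -> West
  U (U-turn (180°)) -> East
  U (U-turn (180°)) -> West
  L (left (90° counter-clockwise)) -> South
Final: South

Answer: Final heading: South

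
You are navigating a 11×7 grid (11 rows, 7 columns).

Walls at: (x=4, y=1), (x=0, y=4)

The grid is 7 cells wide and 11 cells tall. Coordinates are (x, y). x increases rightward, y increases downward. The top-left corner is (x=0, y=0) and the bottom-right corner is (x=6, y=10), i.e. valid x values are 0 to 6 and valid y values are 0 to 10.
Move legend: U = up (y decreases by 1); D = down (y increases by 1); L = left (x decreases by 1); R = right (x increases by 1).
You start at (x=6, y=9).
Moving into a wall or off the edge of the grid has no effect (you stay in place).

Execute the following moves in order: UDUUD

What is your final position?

Answer: Final position: (x=6, y=8)

Derivation:
Start: (x=6, y=9)
  U (up): (x=6, y=9) -> (x=6, y=8)
  D (down): (x=6, y=8) -> (x=6, y=9)
  U (up): (x=6, y=9) -> (x=6, y=8)
  U (up): (x=6, y=8) -> (x=6, y=7)
  D (down): (x=6, y=7) -> (x=6, y=8)
Final: (x=6, y=8)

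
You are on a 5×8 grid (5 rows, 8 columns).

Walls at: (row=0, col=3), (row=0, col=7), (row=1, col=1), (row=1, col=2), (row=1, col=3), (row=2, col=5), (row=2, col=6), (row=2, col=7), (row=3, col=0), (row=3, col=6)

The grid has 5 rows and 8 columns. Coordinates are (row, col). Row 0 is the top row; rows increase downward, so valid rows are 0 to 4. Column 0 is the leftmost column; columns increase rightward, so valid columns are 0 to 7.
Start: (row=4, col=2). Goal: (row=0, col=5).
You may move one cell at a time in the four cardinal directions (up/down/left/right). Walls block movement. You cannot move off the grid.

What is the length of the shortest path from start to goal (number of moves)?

BFS from (row=4, col=2) until reaching (row=0, col=5):
  Distance 0: (row=4, col=2)
  Distance 1: (row=3, col=2), (row=4, col=1), (row=4, col=3)
  Distance 2: (row=2, col=2), (row=3, col=1), (row=3, col=3), (row=4, col=0), (row=4, col=4)
  Distance 3: (row=2, col=1), (row=2, col=3), (row=3, col=4), (row=4, col=5)
  Distance 4: (row=2, col=0), (row=2, col=4), (row=3, col=5), (row=4, col=6)
  Distance 5: (row=1, col=0), (row=1, col=4), (row=4, col=7)
  Distance 6: (row=0, col=0), (row=0, col=4), (row=1, col=5), (row=3, col=7)
  Distance 7: (row=0, col=1), (row=0, col=5), (row=1, col=6)  <- goal reached here
One shortest path (7 moves): (row=4, col=2) -> (row=4, col=3) -> (row=4, col=4) -> (row=3, col=4) -> (row=2, col=4) -> (row=1, col=4) -> (row=1, col=5) -> (row=0, col=5)

Answer: Shortest path length: 7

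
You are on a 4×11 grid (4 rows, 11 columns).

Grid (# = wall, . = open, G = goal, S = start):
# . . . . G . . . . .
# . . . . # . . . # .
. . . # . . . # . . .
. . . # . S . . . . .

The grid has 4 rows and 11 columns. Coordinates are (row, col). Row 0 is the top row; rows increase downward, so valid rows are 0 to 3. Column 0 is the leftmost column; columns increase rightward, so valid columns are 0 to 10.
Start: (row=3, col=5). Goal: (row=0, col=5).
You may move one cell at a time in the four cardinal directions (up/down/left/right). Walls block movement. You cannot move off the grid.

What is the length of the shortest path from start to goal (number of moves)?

Answer: Shortest path length: 5

Derivation:
BFS from (row=3, col=5) until reaching (row=0, col=5):
  Distance 0: (row=3, col=5)
  Distance 1: (row=2, col=5), (row=3, col=4), (row=3, col=6)
  Distance 2: (row=2, col=4), (row=2, col=6), (row=3, col=7)
  Distance 3: (row=1, col=4), (row=1, col=6), (row=3, col=8)
  Distance 4: (row=0, col=4), (row=0, col=6), (row=1, col=3), (row=1, col=7), (row=2, col=8), (row=3, col=9)
  Distance 5: (row=0, col=3), (row=0, col=5), (row=0, col=7), (row=1, col=2), (row=1, col=8), (row=2, col=9), (row=3, col=10)  <- goal reached here
One shortest path (5 moves): (row=3, col=5) -> (row=3, col=6) -> (row=2, col=6) -> (row=1, col=6) -> (row=0, col=6) -> (row=0, col=5)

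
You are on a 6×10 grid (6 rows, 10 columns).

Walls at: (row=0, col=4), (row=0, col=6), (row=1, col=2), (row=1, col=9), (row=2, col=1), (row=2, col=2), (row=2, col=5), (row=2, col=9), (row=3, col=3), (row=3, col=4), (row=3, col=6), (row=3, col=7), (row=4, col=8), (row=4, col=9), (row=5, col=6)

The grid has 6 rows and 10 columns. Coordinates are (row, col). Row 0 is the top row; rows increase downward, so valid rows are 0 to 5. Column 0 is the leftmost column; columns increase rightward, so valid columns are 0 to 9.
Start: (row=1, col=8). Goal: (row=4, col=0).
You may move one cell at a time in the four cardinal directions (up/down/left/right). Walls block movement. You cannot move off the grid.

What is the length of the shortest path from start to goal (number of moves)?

BFS from (row=1, col=8) until reaching (row=4, col=0):
  Distance 0: (row=1, col=8)
  Distance 1: (row=0, col=8), (row=1, col=7), (row=2, col=8)
  Distance 2: (row=0, col=7), (row=0, col=9), (row=1, col=6), (row=2, col=7), (row=3, col=8)
  Distance 3: (row=1, col=5), (row=2, col=6), (row=3, col=9)
  Distance 4: (row=0, col=5), (row=1, col=4)
  Distance 5: (row=1, col=3), (row=2, col=4)
  Distance 6: (row=0, col=3), (row=2, col=3)
  Distance 7: (row=0, col=2)
  Distance 8: (row=0, col=1)
  Distance 9: (row=0, col=0), (row=1, col=1)
  Distance 10: (row=1, col=0)
  Distance 11: (row=2, col=0)
  Distance 12: (row=3, col=0)
  Distance 13: (row=3, col=1), (row=4, col=0)  <- goal reached here
One shortest path (13 moves): (row=1, col=8) -> (row=1, col=7) -> (row=1, col=6) -> (row=1, col=5) -> (row=1, col=4) -> (row=1, col=3) -> (row=0, col=3) -> (row=0, col=2) -> (row=0, col=1) -> (row=0, col=0) -> (row=1, col=0) -> (row=2, col=0) -> (row=3, col=0) -> (row=4, col=0)

Answer: Shortest path length: 13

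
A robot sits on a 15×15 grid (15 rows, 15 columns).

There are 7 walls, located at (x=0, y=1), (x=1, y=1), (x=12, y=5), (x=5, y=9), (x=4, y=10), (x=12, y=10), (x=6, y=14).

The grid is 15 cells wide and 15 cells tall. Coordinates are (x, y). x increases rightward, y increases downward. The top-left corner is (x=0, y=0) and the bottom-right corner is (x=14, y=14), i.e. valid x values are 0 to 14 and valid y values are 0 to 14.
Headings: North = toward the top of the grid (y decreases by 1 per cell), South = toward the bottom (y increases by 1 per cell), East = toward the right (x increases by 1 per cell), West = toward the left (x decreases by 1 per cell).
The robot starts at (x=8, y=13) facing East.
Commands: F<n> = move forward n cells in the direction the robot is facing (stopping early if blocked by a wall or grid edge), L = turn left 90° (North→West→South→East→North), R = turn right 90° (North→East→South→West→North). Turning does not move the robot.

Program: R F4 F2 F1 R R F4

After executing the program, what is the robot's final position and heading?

Start: (x=8, y=13), facing East
  R: turn right, now facing South
  F4: move forward 1/4 (blocked), now at (x=8, y=14)
  F2: move forward 0/2 (blocked), now at (x=8, y=14)
  F1: move forward 0/1 (blocked), now at (x=8, y=14)
  R: turn right, now facing West
  R: turn right, now facing North
  F4: move forward 4, now at (x=8, y=10)
Final: (x=8, y=10), facing North

Answer: Final position: (x=8, y=10), facing North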